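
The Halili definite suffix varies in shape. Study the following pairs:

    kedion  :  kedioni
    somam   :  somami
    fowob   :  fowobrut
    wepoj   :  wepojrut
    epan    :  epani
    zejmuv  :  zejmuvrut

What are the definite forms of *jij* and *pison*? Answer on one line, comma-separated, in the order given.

jijrut, pisoni

The pattern is nasality of the final consonant: -i when the stem ends in a nasal (*kedion*, *somam*, *epan*); -rut when the stem ends in a non-nasal consonant (*fowob*, *wepoj*, *zejmuv*).
Since the final consonant of *jij* is /j/ (non-nasal), it takes -rut, giving *jijrut*.
Since the final consonant of *pison* is /n/ (a nasal), it takes -i, giving *pisoni*.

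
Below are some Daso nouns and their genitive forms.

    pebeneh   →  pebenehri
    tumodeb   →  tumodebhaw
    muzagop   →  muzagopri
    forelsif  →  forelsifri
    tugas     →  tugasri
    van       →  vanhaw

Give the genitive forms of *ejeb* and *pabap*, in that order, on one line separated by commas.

The alternation tracks the final consonant of the stem — -ri when the stem ends in a voiceless consonant (*pebeneh*, *muzagop*, *forelsif*, *tugas*); -haw when the stem ends in a voiced consonant (*tumodeb*, *van*).
Since the final consonant of *ejeb* is /b/ (voiced), it takes -haw, giving *ejebhaw*.
The final consonant of *pabap* is /p/, which is voiceless, so the suffix is -ri, giving *pabapri*.

ejebhaw, pabapri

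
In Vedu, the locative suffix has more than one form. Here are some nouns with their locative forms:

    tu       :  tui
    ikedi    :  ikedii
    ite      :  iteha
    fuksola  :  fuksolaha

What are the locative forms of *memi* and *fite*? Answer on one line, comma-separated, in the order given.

The alternation tracks the last vowel of the stem — -i when the last vowel of the stem is a high vowel (*tu*, *ikedi*); -ha when the last vowel of the stem is a non-high vowel (*ite*, *fuksola*).
*memi*: last vowel = /i/, a high vowel → -i → *memii*.
The last vowel of *fite* is /e/, which is a non-high vowel, so the suffix is -ha, giving *fiteha*.

memii, fiteha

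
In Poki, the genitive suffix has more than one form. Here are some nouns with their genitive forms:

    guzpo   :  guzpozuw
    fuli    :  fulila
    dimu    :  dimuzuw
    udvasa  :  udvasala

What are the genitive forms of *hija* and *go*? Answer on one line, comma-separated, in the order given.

The suffix is conditioned by the last vowel: -zuw when the last vowel of the stem is a rounded vowel (*guzpo*, *dimu*); -la when the last vowel of the stem is an unrounded vowel (*fuli*, *udvasa*).
*hija*: last vowel = /a/, an unrounded vowel → -la → *hijala*.
*go*: last vowel = /o/, a rounded vowel → -zuw → *gozuw*.

hijala, gozuw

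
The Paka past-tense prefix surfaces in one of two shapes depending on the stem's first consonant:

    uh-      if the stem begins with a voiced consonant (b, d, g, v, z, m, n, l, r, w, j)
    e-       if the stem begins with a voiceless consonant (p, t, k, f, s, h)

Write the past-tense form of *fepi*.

efepi

*fepi* — first consonant /f/ (voiceless) → e- → *efepi*.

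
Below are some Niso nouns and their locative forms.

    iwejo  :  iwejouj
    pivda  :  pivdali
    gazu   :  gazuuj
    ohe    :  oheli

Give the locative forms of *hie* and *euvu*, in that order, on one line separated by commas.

The suffix is conditioned by the last vowel: -uj when the last vowel of the stem is a rounded vowel (*iwejo*, *gazu*); -li when the last vowel of the stem is an unrounded vowel (*pivda*, *ohe*).
Since the last vowel of *hie* is /e/ (an unrounded vowel), it takes -li, giving *hieli*.
*euvu*: last vowel = /u/, a rounded vowel → -uj → *euvuuj*.

hieli, euvuuj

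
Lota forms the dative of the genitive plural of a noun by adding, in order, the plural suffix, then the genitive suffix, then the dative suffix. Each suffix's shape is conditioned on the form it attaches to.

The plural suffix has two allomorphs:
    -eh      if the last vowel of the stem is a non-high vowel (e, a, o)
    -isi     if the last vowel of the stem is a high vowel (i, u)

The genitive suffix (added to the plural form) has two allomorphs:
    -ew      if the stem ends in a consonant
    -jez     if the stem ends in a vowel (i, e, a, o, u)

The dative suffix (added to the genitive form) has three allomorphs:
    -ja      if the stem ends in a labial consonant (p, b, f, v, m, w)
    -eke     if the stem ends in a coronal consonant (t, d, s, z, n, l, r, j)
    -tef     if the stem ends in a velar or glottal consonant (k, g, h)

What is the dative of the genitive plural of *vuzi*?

Since the last vowel of *vuzi* is /i/ (a high vowel), it takes -isi, giving *vuziisi*.
Since the final sound of the plural form *vuziisi* is /i/ (a vowel), it takes -jez, giving *vuziisijez*.
The genitive form *vuziisijez*: final consonant = /z/, coronal → -eke → *vuziisijezeke*.

vuziisijezeke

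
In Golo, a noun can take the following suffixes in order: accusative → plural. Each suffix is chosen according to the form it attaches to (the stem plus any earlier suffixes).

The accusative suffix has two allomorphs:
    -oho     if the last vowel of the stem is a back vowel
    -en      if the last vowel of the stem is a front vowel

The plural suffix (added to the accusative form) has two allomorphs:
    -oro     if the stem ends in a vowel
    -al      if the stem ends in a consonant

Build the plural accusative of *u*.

uohooro

The last vowel of *u* is /u/, which is a back vowel, so the accusative suffix is -oho, giving *uoho*.
Since the final sound of the accusative form *uoho* is /o/ (a vowel), it takes -oro, giving *uohooro*.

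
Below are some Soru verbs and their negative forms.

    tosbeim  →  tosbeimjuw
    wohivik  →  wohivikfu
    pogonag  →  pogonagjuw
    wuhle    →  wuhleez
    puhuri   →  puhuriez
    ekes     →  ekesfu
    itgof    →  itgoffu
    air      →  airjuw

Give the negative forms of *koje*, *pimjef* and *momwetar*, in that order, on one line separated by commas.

The pattern is voicing of the final sound: -fu when the stem ends in a voiceless consonant (*wohivik*, *ekes*, *itgof*); -juw when the stem ends in a voiced consonant (*tosbeim*, *pogonag*, *air*); -ez when the stem ends in a vowel (*wuhle*, *puhuri*).
*koje*: final sound = /e/, a vowel → -ez → *kojeez*.
*pimjef*: final sound = /f/, a voiceless consonant → -fu → *pimjeffu*.
*momwetar*: final sound = /r/, a voiced consonant → -juw → *momwetarjuw*.

kojeez, pimjeffu, momwetarjuw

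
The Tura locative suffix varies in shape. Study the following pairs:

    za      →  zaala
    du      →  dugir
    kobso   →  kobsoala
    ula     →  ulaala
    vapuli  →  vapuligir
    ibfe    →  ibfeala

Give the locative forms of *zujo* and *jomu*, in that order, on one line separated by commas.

The pattern is height harmony: -gir when the last vowel of the stem is a high vowel (*du*, *vapuli*); -ala when the last vowel of the stem is a non-high vowel (*za*, *kobso*, *ula*, *ibfe*).
*zujo*: last vowel = /o/, a non-high vowel → -ala → *zujoala*.
*jomu* — last vowel /u/ (a high vowel) → -gir → *jomugir*.

zujoala, jomugir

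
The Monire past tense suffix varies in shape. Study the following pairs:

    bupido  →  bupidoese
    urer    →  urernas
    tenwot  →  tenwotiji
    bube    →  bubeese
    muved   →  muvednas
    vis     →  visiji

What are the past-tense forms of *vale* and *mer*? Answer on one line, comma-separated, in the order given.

valeese, mernas

Looking at the final sound of each stem: -iji when the stem ends in a voiceless consonant (*tenwot*, *vis*); -nas when the stem ends in a voiced consonant (*urer*, *muved*); -ese when the stem ends in a vowel (*bupido*, *bube*).
*vale*: final sound = /e/, a vowel → -ese → *valeese*.
*mer*: final sound = /r/, a voiced consonant → -nas → *mernas*.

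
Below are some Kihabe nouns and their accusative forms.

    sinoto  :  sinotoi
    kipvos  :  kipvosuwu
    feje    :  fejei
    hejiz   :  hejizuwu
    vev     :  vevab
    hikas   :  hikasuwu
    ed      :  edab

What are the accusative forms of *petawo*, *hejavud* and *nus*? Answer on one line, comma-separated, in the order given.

The pattern is sibilance of the final sound: -uwu when the stem ends in a sibilant (*kipvos*, *hejiz*, *hikas*); -ab when the stem ends in a non-sibilant consonant (*vev*, *ed*); -i when the stem ends in a vowel (*sinoto*, *feje*).
The final sound of *petawo* is /o/, which is a vowel, so the suffix is -i, giving *petawoi*.
Since the final sound of *hejavud* is /d/ (a non-sibilant consonant), it takes -ab, giving *hejavudab*.
Since the final sound of *nus* is /s/ (a sibilant), it takes -uwu, giving *nusuwu*.

petawoi, hejavudab, nusuwu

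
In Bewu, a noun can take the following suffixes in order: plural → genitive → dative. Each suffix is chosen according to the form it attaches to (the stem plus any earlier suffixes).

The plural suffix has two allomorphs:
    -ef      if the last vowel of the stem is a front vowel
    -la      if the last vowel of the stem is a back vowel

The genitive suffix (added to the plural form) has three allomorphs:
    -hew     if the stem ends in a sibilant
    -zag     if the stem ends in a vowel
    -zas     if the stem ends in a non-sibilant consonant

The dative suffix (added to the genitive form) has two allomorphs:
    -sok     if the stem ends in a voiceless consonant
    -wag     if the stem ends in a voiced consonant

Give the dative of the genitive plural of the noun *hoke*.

hokeefzassok

Since the last vowel of *hoke* is /e/ (a front vowel), it takes -ef, giving *hokeef*.
Since the final sound of the plural form *hokeef* is /f/ (a non-sibilant consonant), it takes -zas, giving *hokeefzas*.
The genitive form *hokeefzas*: final consonant = /s/, voiceless → -sok → *hokeefzassok*.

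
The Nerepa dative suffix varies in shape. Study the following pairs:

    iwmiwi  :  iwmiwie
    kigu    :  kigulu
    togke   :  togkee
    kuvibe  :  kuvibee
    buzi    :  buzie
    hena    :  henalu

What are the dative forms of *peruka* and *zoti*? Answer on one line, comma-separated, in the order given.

Looking at the last vowel of each stem: -e when the last vowel of the stem is a front vowel (*iwmiwi*, *togke*, *kuvibe*, *buzi*); -lu when the last vowel of the stem is a back vowel (*kigu*, *hena*).
*peruka* — last vowel /a/ (a back vowel) → -lu → *perukalu*.
*zoti*: last vowel = /i/, a front vowel → -e → *zotie*.

perukalu, zotie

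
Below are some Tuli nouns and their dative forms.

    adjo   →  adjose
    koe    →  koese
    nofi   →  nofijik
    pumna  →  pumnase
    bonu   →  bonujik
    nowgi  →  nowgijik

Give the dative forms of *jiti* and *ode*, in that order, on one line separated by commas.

The suffix is conditioned by the last vowel: -jik when the last vowel of the stem is a high vowel (*nofi*, *bonu*, *nowgi*); -se when the last vowel of the stem is a non-high vowel (*adjo*, *koe*, *pumna*).
The last vowel of *jiti* is /i/, which is a high vowel, so the suffix is -jik, giving *jitijik*.
Since the last vowel of *ode* is /e/ (a non-high vowel), it takes -se, giving *odese*.

jitijik, odese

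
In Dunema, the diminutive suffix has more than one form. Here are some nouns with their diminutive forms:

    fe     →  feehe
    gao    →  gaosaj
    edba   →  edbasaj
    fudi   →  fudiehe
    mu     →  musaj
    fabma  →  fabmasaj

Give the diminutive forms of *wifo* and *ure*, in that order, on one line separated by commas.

The alternation tracks the last vowel of the stem — -ehe when the last vowel of the stem is a front vowel (*fe*, *fudi*); -saj when the last vowel of the stem is a back vowel (*gao*, *edba*, *mu*, *fabma*).
The last vowel of *wifo* is /o/, which is a back vowel, so the suffix is -saj, giving *wifosaj*.
Since the last vowel of *ure* is /e/ (a front vowel), it takes -ehe, giving *ureehe*.

wifosaj, ureehe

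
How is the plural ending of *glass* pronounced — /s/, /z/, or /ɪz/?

/ɪz/

The stem *glass* ends in a sibilant (/s, z, ʃ, ʒ, tʃ, dʒ/).
The plural suffix surfaces as /ɪz/ after sibilants, /s/ after other voiceless consonants, and /z/ after other voiced sounds.
So the plural -s on *glass* is pronounced /ɪz/.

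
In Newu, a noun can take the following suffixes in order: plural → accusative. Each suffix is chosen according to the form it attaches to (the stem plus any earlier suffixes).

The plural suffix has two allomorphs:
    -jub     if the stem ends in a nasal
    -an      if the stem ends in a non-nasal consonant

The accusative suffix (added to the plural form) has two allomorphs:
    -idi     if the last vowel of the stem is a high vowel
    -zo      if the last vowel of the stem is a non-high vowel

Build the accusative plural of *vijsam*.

Since the final consonant of *vijsam* is /m/ (a nasal), it takes -jub, giving *vijsamjub*.
The plural form *vijsamjub* — last vowel /u/ (a high vowel) → -idi → *vijsamjubidi*.

vijsamjubidi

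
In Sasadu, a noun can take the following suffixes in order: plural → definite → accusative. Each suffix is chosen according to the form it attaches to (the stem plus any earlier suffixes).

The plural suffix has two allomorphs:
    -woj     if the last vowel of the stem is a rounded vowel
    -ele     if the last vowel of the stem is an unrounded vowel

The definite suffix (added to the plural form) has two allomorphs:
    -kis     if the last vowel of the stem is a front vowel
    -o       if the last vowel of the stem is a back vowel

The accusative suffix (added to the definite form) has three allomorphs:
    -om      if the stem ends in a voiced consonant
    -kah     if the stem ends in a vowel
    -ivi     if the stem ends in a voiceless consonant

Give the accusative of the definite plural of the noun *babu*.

babuwojokah

Since the last vowel of *babu* is /u/ (a rounded vowel), it takes -woj, giving *babuwoj*.
The last vowel of the plural form *babuwoj* is /o/, which is a back vowel, so the definite suffix is -o, giving *babuwojo*.
The final sound of the definite form *babuwojo* is /o/, which is a vowel, so the accusative suffix is -kah, giving *babuwojokah*.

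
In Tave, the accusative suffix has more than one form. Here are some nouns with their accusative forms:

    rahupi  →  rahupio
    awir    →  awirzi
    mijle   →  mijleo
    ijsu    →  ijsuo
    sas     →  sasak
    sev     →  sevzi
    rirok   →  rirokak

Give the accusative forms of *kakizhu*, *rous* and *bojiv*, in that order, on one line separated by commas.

The suffix is conditioned by the final sound: -ak when the stem ends in a voiceless consonant (*sas*, *rirok*); -zi when the stem ends in a voiced consonant (*awir*, *sev*); -o when the stem ends in a vowel (*rahupi*, *mijle*, *ijsu*).
*kakizhu* — final sound /u/ (a vowel) → -o → *kakizhuo*.
The final sound of *rous* is /s/, which is a voiceless consonant, so the suffix is -ak, giving *rousak*.
*bojiv* — final sound /v/ (a voiced consonant) → -zi → *bojivzi*.

kakizhuo, rousak, bojivzi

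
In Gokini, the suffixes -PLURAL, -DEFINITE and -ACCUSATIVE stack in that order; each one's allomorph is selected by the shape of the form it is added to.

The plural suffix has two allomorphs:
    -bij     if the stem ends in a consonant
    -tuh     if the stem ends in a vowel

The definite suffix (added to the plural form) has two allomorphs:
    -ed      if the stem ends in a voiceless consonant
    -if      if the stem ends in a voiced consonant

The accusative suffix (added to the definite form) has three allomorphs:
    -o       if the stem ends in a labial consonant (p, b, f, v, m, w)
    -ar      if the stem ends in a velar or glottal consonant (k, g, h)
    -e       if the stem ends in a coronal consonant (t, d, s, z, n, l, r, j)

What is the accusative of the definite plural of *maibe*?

*maibe*: final sound = /e/, a vowel → -tuh → *maibetuh*.
The plural form *maibetuh* — final consonant /h/ (voiceless) → -ed → *maibetuhed*.
The definite form *maibetuhed* — final consonant /d/ (coronal) → -e → *maibetuhede*.

maibetuhede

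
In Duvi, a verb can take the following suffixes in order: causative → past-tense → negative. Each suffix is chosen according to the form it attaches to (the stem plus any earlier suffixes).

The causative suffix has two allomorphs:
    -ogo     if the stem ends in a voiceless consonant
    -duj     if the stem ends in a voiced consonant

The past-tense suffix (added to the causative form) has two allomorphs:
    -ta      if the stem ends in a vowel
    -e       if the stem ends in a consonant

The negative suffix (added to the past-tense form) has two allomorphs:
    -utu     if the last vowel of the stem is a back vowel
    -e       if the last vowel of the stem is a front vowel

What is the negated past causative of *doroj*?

dorojdujee

The final consonant of *doroj* is /j/, which is voiced, so the causative suffix is -duj, giving *dorojduj*.
The causative form *dorojduj* — final sound /j/ (a consonant) → -e → *dorojduje*.
The past-tense form *dorojduje* — last vowel /e/ (a front vowel) → -e → *dorojdujee*.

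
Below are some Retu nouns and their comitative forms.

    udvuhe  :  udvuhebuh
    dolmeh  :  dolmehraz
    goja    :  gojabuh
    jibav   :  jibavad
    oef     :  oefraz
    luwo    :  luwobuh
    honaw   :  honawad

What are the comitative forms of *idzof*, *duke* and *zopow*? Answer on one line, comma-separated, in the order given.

Looking at the final sound of each stem: -raz when the stem ends in a voiceless consonant (*dolmeh*, *oef*); -ad when the stem ends in a voiced consonant (*jibav*, *honaw*); -buh when the stem ends in a vowel (*udvuhe*, *goja*, *luwo*).
The final sound of *idzof* is /f/, which is a voiceless consonant, so the suffix is -raz, giving *idzofraz*.
*duke* — final sound /e/ (a vowel) → -buh → *dukebuh*.
*zopow* — final sound /w/ (a voiced consonant) → -ad → *zopowad*.

idzofraz, dukebuh, zopowad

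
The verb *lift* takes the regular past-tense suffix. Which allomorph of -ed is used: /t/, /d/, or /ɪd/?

The stem *lift* ends in /t/ or /d/.
The -ed suffix is realized as /ɪd/ after /t, d/; as /t/ after other voiceless consonants; and as /d/ after other voiced sounds.
So -ed on *lift* is pronounced /ɪd/.

/ɪd/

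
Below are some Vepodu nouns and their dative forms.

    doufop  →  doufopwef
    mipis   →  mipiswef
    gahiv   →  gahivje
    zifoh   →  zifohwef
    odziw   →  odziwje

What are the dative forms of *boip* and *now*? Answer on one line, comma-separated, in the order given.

boipwef, nowje

The alternation tracks the final consonant of the stem — -wef when the stem ends in a voiceless consonant (*doufop*, *mipis*, *zifoh*); -je when the stem ends in a voiced consonant (*gahiv*, *odziw*).
*boip*: final consonant = /p/, voiceless → -wef → *boipwef*.
The final consonant of *now* is /w/, which is voiced, so the suffix is -je, giving *nowje*.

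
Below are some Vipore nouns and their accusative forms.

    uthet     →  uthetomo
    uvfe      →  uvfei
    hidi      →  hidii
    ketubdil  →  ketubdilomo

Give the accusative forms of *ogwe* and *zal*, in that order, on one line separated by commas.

The suffix is conditioned by the final sound: -omo when the stem ends in a consonant (*uthet*, *ketubdil*); -i when the stem ends in a vowel (*uvfe*, *hidi*).
The final sound of *ogwe* is /e/, which is a vowel, so the suffix is -i, giving *ogwei*.
*zal*: final sound = /l/, a consonant → -omo → *zalomo*.

ogwei, zalomo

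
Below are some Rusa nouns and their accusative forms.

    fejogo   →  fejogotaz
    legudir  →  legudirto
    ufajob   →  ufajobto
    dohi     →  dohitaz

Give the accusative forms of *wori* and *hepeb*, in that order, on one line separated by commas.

The alternation tracks the final sound of the stem — -to when the stem ends in a consonant (*legudir*, *ufajob*); -taz when the stem ends in a vowel (*fejogo*, *dohi*).
*wori* — final sound /i/ (a vowel) → -taz → *woritaz*.
The final sound of *hepeb* is /b/, which is a consonant, so the suffix is -to, giving *hepebto*.

woritaz, hepebto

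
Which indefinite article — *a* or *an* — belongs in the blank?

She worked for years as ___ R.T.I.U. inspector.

an

The indefinite article is chosen by the initial *sound* of the following word, not its spelling.
The initialism *R.T.I.U.* is read letter by letter; the first letter, R, is pronounced /ɑr/, which begins with a vowel sound.
So the article is *an*: She worked for years as an R.T.I.U. inspector.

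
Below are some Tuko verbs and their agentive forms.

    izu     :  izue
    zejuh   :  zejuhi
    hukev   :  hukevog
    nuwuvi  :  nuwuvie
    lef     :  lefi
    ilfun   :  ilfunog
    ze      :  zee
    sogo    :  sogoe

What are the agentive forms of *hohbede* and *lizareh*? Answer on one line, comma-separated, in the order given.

The alternation tracks the final sound of the stem — -i when the stem ends in a voiceless consonant (*zejuh*, *lef*); -og when the stem ends in a voiced consonant (*hukev*, *ilfun*); -e when the stem ends in a vowel (*izu*, *nuwuvi*, *ze*, *sogo*).
*hohbede* — final sound /e/ (a vowel) → -e → *hohbedee*.
*lizareh*: final sound = /h/, a voiceless consonant → -i → *lizarehi*.

hohbedee, lizarehi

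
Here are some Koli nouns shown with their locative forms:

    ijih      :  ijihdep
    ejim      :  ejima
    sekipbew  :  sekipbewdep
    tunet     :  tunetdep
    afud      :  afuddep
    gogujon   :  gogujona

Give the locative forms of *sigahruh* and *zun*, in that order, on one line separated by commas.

The alternation tracks the final consonant of the stem — -a when the stem ends in a nasal (*ejim*, *gogujon*); -dep when the stem ends in a non-nasal consonant (*ijih*, *sekipbew*, *tunet*, *afud*).
Since the final consonant of *sigahruh* is /h/ (non-nasal), it takes -dep, giving *sigahruhdep*.
Since the final consonant of *zun* is /n/ (a nasal), it takes -a, giving *zuna*.

sigahruhdep, zuna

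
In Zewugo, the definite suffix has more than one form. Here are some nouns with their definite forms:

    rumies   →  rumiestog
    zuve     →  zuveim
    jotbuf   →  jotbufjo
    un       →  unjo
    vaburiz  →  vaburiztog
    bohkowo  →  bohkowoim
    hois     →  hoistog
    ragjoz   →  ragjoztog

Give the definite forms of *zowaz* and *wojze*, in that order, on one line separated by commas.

zowaztog, wojzeim

The suffix is conditioned by the final sound: -tog when the stem ends in a sibilant (*rumies*, *vaburiz*, *hois*, *ragjoz*); -jo when the stem ends in a non-sibilant consonant (*jotbuf*, *un*); -im when the stem ends in a vowel (*zuve*, *bohkowo*).
*zowaz* — final sound /z/ (a sibilant) → -tog → *zowaztog*.
Since the final sound of *wojze* is /e/ (a vowel), it takes -im, giving *wojzeim*.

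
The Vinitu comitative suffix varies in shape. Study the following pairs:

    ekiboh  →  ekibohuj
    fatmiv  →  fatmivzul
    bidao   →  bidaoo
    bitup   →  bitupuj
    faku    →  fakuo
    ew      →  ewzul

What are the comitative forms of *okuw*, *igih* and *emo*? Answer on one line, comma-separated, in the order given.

The alternation tracks the final sound of the stem — -uj when the stem ends in a voiceless consonant (*ekiboh*, *bitup*); -zul when the stem ends in a voiced consonant (*fatmiv*, *ew*); -o when the stem ends in a vowel (*bidao*, *faku*).
*okuw*: final sound = /w/, a voiced consonant → -zul → *okuwzul*.
Since the final sound of *igih* is /h/ (a voiceless consonant), it takes -uj, giving *igihuj*.
*emo*: final sound = /o/, a vowel → -o → *emoo*.

okuwzul, igihuj, emoo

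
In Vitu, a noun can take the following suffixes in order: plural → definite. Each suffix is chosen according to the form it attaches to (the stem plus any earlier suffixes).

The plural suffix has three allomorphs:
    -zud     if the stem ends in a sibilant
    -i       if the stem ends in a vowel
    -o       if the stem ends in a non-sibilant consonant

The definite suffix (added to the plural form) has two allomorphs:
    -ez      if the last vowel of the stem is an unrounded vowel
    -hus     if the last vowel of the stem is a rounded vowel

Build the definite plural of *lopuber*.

*lopuber* — final sound /r/ (a non-sibilant consonant) → -o → *lopubero*.
The plural form *lopubero*: last vowel = /o/, a rounded vowel → -hus → *lopuberohus*.

lopuberohus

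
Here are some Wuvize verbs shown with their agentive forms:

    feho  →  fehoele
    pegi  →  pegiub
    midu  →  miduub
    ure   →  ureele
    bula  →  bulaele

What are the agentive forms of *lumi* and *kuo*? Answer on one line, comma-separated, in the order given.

lumiub, kuoele

Looking at the last vowel of each stem: -ub when the last vowel of the stem is a high vowel (*pegi*, *midu*); -ele when the last vowel of the stem is a non-high vowel (*feho*, *ure*, *bula*).
The last vowel of *lumi* is /i/, which is a high vowel, so the suffix is -ub, giving *lumiub*.
The last vowel of *kuo* is /o/, which is a non-high vowel, so the suffix is -ele, giving *kuoele*.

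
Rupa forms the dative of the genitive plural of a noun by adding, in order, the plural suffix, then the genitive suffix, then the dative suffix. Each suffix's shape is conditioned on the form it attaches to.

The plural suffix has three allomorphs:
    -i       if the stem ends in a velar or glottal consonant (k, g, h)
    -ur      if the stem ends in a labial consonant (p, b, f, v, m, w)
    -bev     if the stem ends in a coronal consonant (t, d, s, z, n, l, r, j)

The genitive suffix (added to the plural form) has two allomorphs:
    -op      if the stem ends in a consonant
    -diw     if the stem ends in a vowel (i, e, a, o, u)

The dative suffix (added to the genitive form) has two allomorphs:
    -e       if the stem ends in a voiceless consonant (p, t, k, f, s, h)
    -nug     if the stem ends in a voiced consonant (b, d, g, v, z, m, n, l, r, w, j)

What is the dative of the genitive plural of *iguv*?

iguvurope

Since the final consonant of *iguv* is /v/ (labial), it takes -ur, giving *iguvur*.
The plural form *iguvur*: final sound = /r/, a consonant → -op → *iguvurop*.
The genitive form *iguvurop* — final consonant /p/ (voiceless) → -e → *iguvurope*.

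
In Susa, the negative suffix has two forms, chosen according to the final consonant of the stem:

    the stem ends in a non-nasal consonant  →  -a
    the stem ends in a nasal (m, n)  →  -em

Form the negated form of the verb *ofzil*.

The final consonant of *ofzil* is /l/, which is non-nasal, so the suffix is -a, giving *ofzila*.

ofzila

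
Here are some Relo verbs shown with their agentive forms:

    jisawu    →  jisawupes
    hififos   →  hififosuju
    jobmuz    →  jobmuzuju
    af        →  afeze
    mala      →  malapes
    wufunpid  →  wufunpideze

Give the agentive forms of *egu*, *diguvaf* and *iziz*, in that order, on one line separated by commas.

The alternation tracks the final sound of the stem — -uju when the stem ends in a sibilant (*hififos*, *jobmuz*); -eze when the stem ends in a non-sibilant consonant (*af*, *wufunpid*); -pes when the stem ends in a vowel (*jisawu*, *mala*).
Since the final sound of *egu* is /u/ (a vowel), it takes -pes, giving *egupes*.
*diguvaf* — final sound /f/ (a non-sibilant consonant) → -eze → *diguvafeze*.
*iziz* — final sound /z/ (a sibilant) → -uju → *izizuju*.

egupes, diguvafeze, izizuju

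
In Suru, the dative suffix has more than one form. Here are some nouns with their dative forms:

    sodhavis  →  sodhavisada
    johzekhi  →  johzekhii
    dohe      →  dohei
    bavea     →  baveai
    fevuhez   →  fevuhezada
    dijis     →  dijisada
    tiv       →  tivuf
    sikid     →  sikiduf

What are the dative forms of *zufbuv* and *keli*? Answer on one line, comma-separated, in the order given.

The suffix is conditioned by the final sound: -ada when the stem ends in a sibilant (*sodhavis*, *fevuhez*, *dijis*); -uf when the stem ends in a non-sibilant consonant (*tiv*, *sikid*); -i when the stem ends in a vowel (*johzekhi*, *dohe*, *bavea*).
Since the final sound of *zufbuv* is /v/ (a non-sibilant consonant), it takes -uf, giving *zufbuvuf*.
Since the final sound of *keli* is /i/ (a vowel), it takes -i, giving *kelii*.

zufbuvuf, kelii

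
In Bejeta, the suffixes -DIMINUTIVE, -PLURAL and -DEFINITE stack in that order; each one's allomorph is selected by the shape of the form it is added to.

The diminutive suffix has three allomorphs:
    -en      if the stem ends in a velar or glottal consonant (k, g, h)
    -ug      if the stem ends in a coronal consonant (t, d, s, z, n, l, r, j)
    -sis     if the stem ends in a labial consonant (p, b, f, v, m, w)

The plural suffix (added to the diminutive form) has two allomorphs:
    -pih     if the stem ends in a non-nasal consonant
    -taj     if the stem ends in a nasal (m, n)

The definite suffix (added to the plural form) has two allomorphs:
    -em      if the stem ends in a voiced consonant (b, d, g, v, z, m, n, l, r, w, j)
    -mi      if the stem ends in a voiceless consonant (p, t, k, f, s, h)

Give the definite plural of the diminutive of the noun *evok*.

evokentajem

Since the final consonant of *evok* is /k/ (velar/glottal), it takes -en, giving *evoken*.
The diminutive form *evoken* — final consonant /n/ (a nasal) → -taj → *evokentaj*.
Since the final consonant of the plural form *evokentaj* is /j/ (voiced), it takes -em, giving *evokentajem*.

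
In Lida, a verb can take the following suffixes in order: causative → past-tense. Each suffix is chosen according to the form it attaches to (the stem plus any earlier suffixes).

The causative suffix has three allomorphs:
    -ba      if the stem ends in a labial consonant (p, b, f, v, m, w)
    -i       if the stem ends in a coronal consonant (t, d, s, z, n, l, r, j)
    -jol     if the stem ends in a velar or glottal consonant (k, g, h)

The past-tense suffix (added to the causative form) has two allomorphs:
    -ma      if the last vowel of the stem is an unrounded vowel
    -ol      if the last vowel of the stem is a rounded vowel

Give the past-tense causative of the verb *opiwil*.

opiwilima

*opiwil* — final consonant /l/ (coronal) → -i → *opiwili*.
The causative form *opiwili* — last vowel /i/ (an unrounded vowel) → -ma → *opiwilima*.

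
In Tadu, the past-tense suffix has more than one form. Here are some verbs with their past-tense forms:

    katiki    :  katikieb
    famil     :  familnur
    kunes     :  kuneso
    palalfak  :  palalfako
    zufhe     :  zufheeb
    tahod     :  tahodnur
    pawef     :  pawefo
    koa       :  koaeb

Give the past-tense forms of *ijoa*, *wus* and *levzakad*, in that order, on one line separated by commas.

The pattern is voicing of the final sound: -o when the stem ends in a voiceless consonant (*kunes*, *palalfak*, *pawef*); -nur when the stem ends in a voiced consonant (*famil*, *tahod*); -eb when the stem ends in a vowel (*katiki*, *zufhe*, *koa*).
*ijoa*: final sound = /a/, a vowel → -eb → *ijoaeb*.
*wus*: final sound = /s/, a voiceless consonant → -o → *wuso*.
*levzakad* — final sound /d/ (a voiced consonant) → -nur → *levzakadnur*.

ijoaeb, wuso, levzakadnur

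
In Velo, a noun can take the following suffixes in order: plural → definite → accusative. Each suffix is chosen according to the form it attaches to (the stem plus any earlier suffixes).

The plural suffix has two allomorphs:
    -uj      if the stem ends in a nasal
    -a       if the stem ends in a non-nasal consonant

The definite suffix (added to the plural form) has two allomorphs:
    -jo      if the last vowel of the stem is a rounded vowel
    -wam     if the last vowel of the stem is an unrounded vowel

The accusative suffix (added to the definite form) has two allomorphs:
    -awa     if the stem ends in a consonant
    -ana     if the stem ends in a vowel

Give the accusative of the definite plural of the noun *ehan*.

ehanujjoana

*ehan*: final consonant = /n/, a nasal → -uj → *ehanuj*.
The last vowel of the plural form *ehanuj* is /u/, which is a rounded vowel, so the definite suffix is -jo, giving *ehanujjo*.
The final sound of the definite form *ehanujjo* is /o/, which is a vowel, so the accusative suffix is -ana, giving *ehanujjoana*.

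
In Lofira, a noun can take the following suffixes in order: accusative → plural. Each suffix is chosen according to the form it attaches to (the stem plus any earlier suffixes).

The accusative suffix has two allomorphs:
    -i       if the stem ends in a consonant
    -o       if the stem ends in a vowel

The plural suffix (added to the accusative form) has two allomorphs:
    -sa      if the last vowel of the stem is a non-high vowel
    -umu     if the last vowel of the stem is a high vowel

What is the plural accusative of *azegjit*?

azegjitiumu

The final sound of *azegjit* is /t/, which is a consonant, so the accusative suffix is -i, giving *azegjiti*.
The accusative form *azegjiti*: last vowel = /i/, a high vowel → -umu → *azegjitiumu*.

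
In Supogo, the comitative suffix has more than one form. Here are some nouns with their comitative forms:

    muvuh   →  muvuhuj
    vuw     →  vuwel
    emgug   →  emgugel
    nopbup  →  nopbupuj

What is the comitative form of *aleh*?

alehuj

The pattern is voicing of the final consonant: -uj when the stem ends in a voiceless consonant (*muvuh*, *nopbup*); -el when the stem ends in a voiced consonant (*vuw*, *emgug*).
Since the final consonant of *aleh* is /h/ (voiceless), it takes -uj, giving *alehuj*.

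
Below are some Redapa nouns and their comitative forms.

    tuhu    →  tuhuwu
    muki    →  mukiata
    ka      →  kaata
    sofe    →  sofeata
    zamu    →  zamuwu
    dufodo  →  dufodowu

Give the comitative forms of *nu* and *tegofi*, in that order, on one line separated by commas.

The suffix is conditioned by the last vowel: -wu when the last vowel of the stem is a rounded vowel (*tuhu*, *zamu*, *dufodo*); -ata when the last vowel of the stem is an unrounded vowel (*muki*, *ka*, *sofe*).
*nu* — last vowel /u/ (a rounded vowel) → -wu → *nuwu*.
Since the last vowel of *tegofi* is /i/ (an unrounded vowel), it takes -ata, giving *tegofiata*.

nuwu, tegofiata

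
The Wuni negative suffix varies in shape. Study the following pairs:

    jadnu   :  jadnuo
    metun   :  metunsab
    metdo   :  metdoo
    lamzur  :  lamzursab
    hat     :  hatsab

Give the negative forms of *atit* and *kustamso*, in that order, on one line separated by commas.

atitsab, kustamsoo

The suffix is conditioned by the final sound: -sab when the stem ends in a consonant (*metun*, *lamzur*, *hat*); -o when the stem ends in a vowel (*jadnu*, *metdo*).
*atit* — final sound /t/ (a consonant) → -sab → *atitsab*.
*kustamso* — final sound /o/ (a vowel) → -o → *kustamsoo*.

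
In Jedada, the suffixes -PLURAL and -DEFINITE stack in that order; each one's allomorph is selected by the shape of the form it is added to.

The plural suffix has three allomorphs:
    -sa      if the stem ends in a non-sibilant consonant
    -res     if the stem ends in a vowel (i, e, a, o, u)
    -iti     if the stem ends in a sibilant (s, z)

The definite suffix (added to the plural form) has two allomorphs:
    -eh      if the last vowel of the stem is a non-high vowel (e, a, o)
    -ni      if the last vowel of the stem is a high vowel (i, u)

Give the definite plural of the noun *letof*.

The final sound of *letof* is /f/, which is a non-sibilant consonant, so the plural suffix is -sa, giving *letofsa*.
The plural form *letofsa*: last vowel = /a/, a non-high vowel → -eh → *letofsaeh*.

letofsaeh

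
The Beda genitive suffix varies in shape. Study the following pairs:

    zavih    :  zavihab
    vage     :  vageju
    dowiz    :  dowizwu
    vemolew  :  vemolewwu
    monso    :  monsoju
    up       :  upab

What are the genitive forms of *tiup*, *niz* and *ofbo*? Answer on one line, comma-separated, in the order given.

The suffix is conditioned by the final sound: -ab when the stem ends in a voiceless consonant (*zavih*, *up*); -wu when the stem ends in a voiced consonant (*dowiz*, *vemolew*); -ju when the stem ends in a vowel (*vage*, *monso*).
The final sound of *tiup* is /p/, which is a voiceless consonant, so the suffix is -ab, giving *tiupab*.
*niz*: final sound = /z/, a voiced consonant → -wu → *nizwu*.
The final sound of *ofbo* is /o/, which is a vowel, so the suffix is -ju, giving *ofboju*.

tiupab, nizwu, ofboju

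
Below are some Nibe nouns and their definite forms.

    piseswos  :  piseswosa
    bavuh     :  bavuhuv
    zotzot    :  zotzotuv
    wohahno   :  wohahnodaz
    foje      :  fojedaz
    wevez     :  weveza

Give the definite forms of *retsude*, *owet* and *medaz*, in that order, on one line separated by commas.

Looking at the final sound of each stem: -a when the stem ends in a sibilant (*piseswos*, *wevez*); -uv when the stem ends in a non-sibilant consonant (*bavuh*, *zotzot*); -daz when the stem ends in a vowel (*wohahno*, *foje*).
Since the final sound of *retsude* is /e/ (a vowel), it takes -daz, giving *retsudedaz*.
*owet*: final sound = /t/, a non-sibilant consonant → -uv → *owetuv*.
*medaz* — final sound /z/ (a sibilant) → -a → *medaza*.

retsudedaz, owetuv, medaza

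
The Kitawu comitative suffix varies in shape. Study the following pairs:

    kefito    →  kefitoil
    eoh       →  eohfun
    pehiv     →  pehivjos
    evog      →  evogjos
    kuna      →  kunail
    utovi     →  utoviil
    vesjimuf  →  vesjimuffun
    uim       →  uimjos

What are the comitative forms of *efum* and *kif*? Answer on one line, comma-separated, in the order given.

efumjos, kiffun

The suffix is conditioned by the final sound: -fun when the stem ends in a voiceless consonant (*eoh*, *vesjimuf*); -jos when the stem ends in a voiced consonant (*pehiv*, *evog*, *uim*); -il when the stem ends in a vowel (*kefito*, *kuna*, *utovi*).
The final sound of *efum* is /m/, which is a voiced consonant, so the suffix is -jos, giving *efumjos*.
*kif* — final sound /f/ (a voiceless consonant) → -fun → *kiffun*.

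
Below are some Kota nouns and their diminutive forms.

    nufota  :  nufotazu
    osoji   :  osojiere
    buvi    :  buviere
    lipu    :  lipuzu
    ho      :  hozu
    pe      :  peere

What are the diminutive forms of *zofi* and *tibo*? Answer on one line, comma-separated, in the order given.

Looking at the last vowel of each stem: -ere when the last vowel of the stem is a front vowel (*osoji*, *buvi*, *pe*); -zu when the last vowel of the stem is a back vowel (*nufota*, *lipu*, *ho*).
Since the last vowel of *zofi* is /i/ (a front vowel), it takes -ere, giving *zofiere*.
*tibo*: last vowel = /o/, a back vowel → -zu → *tibozu*.

zofiere, tibozu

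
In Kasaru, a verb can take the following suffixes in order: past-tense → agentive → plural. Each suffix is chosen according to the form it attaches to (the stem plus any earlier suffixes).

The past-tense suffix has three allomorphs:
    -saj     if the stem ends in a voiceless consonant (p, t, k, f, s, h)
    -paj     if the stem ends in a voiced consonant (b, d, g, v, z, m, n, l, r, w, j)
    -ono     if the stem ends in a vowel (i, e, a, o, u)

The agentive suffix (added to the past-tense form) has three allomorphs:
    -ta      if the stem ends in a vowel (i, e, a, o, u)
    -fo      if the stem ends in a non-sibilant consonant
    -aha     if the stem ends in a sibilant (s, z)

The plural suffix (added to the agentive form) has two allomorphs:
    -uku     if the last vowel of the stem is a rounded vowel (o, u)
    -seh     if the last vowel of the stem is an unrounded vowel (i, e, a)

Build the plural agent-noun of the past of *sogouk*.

The final sound of *sogouk* is /k/, which is a voiceless consonant, so the past-tense suffix is -saj, giving *sogouksaj*.
The final sound of the past-tense form *sogouksaj* is /j/, which is a non-sibilant consonant, so the agentive suffix is -fo, giving *sogouksajfo*.
The agentive form *sogouksajfo* — last vowel /o/ (a rounded vowel) → -uku → *sogouksajfouku*.

sogouksajfouku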